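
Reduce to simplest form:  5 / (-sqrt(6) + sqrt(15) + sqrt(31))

Group as (sqrt(15) + sqrt(31)) - sqrt(6); multiply by (sqrt(15) + sqrt(31)) + sqrt(6), then rationalise the remaining surd.

(-20*sqrt(6) - 5*sqrt(31) + 11*sqrt(15) + 3*sqrt(310))/26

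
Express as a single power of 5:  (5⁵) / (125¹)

5^2

5⁵ = 5^5; 125¹ = 5^3
Combine exponents: 5^2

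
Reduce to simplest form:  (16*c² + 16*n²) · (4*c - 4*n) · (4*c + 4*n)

256*c⁴ - 256*n⁴

Pair the conjugate factors: ((4*c)+(4*n))((4*c)-(4*n)) = 16*c² - 16*n², then repeat with the next factor.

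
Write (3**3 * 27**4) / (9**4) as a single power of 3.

3**7

3**3 = 3**3; 27**4 = 3**12; 9**4 = 3**8
Combine exponents: 3**7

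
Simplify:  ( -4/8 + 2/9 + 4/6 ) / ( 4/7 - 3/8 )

196/99

Numerator: -4/8 + 2/9 + 4/6 = 7/18
Denominator: 4/7 - 3/8 = 11/56
Divide: (7/18) · (56/11) = 196/99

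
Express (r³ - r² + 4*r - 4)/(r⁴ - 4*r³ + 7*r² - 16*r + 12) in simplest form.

1/(r - 3)

Factor: r³ - r² + 4*r - 4 = (r² + 4)·(r - 1);  r⁴ - 4*r³ + 7*r² - 16*r + 12 = (r - 3)·(r² + 4)·(r - 1)
Cancel the common factors (r² + 4), (r - 1).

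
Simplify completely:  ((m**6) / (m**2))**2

m**8

Inside the bracket: m**4
Raise to the power 2: m**8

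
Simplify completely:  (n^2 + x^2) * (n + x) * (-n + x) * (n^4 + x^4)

Pair the conjugate factors: (x+n)(x-n) = -n^2 + x^2, then repeat with the next factor.

-n^8 + x^8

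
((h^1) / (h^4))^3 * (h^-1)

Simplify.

h^(-10)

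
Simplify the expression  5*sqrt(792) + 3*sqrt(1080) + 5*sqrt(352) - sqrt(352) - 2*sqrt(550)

5*sqrt(792) = 30*sqrt(22); 3*sqrt(1080) = 18*sqrt(30); 5*sqrt(352) = 20*sqrt(22); sqrt(352) = 4*sqrt(22); 2*sqrt(550) = 10*sqrt(22)

18*sqrt(30) + 36*sqrt(22)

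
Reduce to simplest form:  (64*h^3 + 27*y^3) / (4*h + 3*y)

16*h^2 - 12*h*y + 9*y^2

Factor as (a+b)(a^2-ab+b^2) with a=(3*y), b=(4*h).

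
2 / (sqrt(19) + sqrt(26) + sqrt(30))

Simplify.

(-8*sqrt(3705) + 30*sqrt(30) + 46*sqrt(26) + 74*sqrt(19))/1751

Group as (sqrt(26) + sqrt(30)) + sqrt(19); multiply by (sqrt(26) + sqrt(30)) - sqrt(19), then rationalise the remaining surd.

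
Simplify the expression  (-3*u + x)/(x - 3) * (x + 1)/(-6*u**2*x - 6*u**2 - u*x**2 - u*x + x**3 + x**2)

Factor: -6*u**2*x - 6*u**2 - u*x**2 - u*x + x**3 + x**2 = (2*u + x)*(x + 1)*(-3*u + x)
Cancel the common factors (x + 1), (-3*u + x).

1/(2*u*x - 6*u + x**2 - 3*x)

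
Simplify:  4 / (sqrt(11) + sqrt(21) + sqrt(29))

(-8*sqrt(6699) + 12*sqrt(29) + 76*sqrt(21) + 156*sqrt(11))/915

Group as (sqrt(11) + sqrt(29)) + sqrt(21); multiply by (sqrt(11) + sqrt(29)) - sqrt(21), then rationalise the remaining surd.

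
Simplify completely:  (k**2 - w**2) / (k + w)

k**2 - w**2 factors as -(-k + w)*(k + w).

k - w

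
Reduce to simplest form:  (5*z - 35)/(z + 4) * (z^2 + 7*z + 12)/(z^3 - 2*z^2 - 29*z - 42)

5/(z + 2)

Factor: 5*z - 35 = 5*(z - 7);  z^2 + 7*z + 12 = (z + 4)*(z + 3);  z^3 - 2*z^2 - 29*z - 42 = (z + 2)*(z - 7)*(z + 3)
Cancel the common factors (z + 4), (z - 7), (z + 3).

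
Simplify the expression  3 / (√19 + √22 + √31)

Group as (√22 + √31) + √19; multiply by (√22 + √31) - √19, then rationalise the remaining surd.

(-√12958 + 5*√31 + 14*√22 + 17*√19)/262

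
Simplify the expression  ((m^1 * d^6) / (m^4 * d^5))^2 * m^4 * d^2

d^4/m^2

Inside the bracket: (m^-3) * d^1
Raise to the power 2: (m^-6) * d^2
Multiply by m^4 * d^2: add exponents.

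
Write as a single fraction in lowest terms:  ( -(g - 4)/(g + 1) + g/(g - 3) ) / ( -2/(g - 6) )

Numerator: -(g - 4)/(g + 1) + g/(g - 3) = (8*g - 12)/(g^2 - 2*g - 3)
Denominator: -2/(g - 6) = -2/(g - 6)
Divide: ((8*g - 12)/(g^2 - 2*g - 3)) · (-g/2 + 3) = (-4*g^2 + 30*g - 36)/(g^2 - 2*g - 3)

(-4*g^2 + 30*g - 36)/(g^2 - 2*g - 3)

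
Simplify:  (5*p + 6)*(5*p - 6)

25*p^2 - 36

Product of conjugates: (P+Q)(P-Q) = P^2 - Q^2.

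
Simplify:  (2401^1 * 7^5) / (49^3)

7^3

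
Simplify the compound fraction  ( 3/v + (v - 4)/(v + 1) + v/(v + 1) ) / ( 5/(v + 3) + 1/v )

(2*v³ + 5*v² + 9)/(6*v² + 9*v + 3)

Numerator: 3/v + (v - 4)/(v + 1) + v/(v + 1) = (2*v² - v + 3)/(v² + v)
Denominator: 5/(v + 3) + 1/v = (6*v + 3)/(v² + 3*v)
Divide: ((2*v² - v + 3)/(v² + v)) · ((v² + 3*v)/(6*v + 3)) = (2*v³ + 5*v² + 9)/(6*v² + 9*v + 3)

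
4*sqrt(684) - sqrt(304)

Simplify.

20*sqrt(19)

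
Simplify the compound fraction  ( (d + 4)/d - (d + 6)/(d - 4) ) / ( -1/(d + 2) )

(6*d^2 + 28*d + 32)/(d^2 - 4*d)

Numerator: (d + 4)/d - (d + 6)/(d - 4) = (-6*d - 16)/(d^2 - 4*d)
Denominator: -1/(d + 2) = -1/(d + 2)
Divide: ((-6*d - 16)/(d^2 - 4*d)) · (-d - 2) = (6*d^2 + 28*d + 32)/(d^2 - 4*d)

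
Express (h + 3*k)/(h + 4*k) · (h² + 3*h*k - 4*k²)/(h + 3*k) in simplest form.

h - k

Factor: h² + 3*h*k - 4*k² = (h + 4*k)·(h - k)
Cancel the common factors (h + 4*k), (h + 3*k).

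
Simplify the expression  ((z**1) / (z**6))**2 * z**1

Inside the bracket: (z**-5)
Raise to the power 2: (z**-10)
Multiply by z**1: add exponents.

z**(-9)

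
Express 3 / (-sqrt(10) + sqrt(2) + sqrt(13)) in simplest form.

(-15*sqrt(10) - 3*sqrt(13) + 63*sqrt(2) + 12*sqrt(65))/79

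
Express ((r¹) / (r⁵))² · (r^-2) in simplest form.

r^(-10)

Inside the bracket: (r^-4)
Raise to the power 2: (r^-8)
Multiply by (r^-2): add exponents.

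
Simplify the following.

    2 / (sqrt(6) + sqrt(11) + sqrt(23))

(-sqrt(1518) - 3*sqrt(23) + 9*sqrt(11) + 14*sqrt(6))/57

Group as (sqrt(6) + sqrt(23)) + sqrt(11); multiply by (sqrt(6) + sqrt(23)) - sqrt(11), then rationalise the remaining surd.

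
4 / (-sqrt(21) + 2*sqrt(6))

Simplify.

Multiply numerator and denominator by sqrt(21) + 2*sqrt(6).
Denominator becomes 3; numerator becomes 4*sqrt(21) + 8*sqrt(6).

(4*sqrt(21) + 8*sqrt(6))/3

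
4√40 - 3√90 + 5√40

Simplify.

9*√10

4√40 = 8*√10; 3√90 = 9*√10; 5√40 = 10*√10
Combine: (8 - 9 + 10)·√10 = 9*√10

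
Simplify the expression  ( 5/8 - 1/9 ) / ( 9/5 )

185/648

Numerator: 5/8 - 1/9 = 37/72
Denominator: 9/5 = 9/5
Divide: (37/72) · (5/9) = 185/648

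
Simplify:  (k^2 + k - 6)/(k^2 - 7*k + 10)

Factor: k^2 + k - 6 = (k - 2)*(k + 3);  k^2 - 7*k + 10 = (k - 2)*(k - 5)
Cancel the common factor (k - 2).

(k + 3)/(k - 5)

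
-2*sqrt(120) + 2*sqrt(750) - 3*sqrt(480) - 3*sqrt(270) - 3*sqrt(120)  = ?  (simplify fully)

2*sqrt(120) = 4*sqrt(30); 2*sqrt(750) = 10*sqrt(30); 3*sqrt(480) = 12*sqrt(30); 3*sqrt(270) = 9*sqrt(30); 3*sqrt(120) = 6*sqrt(30)
Combine: (-4 + 10 - 12 - 9 - 6)·sqrt(30) = -21*sqrt(30)

-21*sqrt(30)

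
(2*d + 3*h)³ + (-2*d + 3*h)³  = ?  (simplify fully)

Binomially expand both and collect terms in (3*h), (2*d).

72*d²*h + 54*h³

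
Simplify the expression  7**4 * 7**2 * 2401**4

7**4 = 7**4; 7**2 = 7**2; 2401**4 = 7**16
Combine exponents: 7**22

7**22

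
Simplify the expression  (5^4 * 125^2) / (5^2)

5^4 = 5^4; 125^2 = 5^6; 5^2 = 5^2
Combine exponents: 5^8

5^8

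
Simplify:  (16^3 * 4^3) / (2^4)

2^14

16^3 = 2^12; 4^3 = 2^6; 2^4 = 2^4
Combine exponents: 2^14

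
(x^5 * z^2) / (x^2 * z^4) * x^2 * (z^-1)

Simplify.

Quotient: x^3 * (z^-2)
Multiply by x^2 * (z^-1): add exponents.

x^5/z^3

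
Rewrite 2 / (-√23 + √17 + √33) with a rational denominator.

(-54*√23 + 14*√33 + 78*√17 + 4*√12903)/1515

Group as (√17 + √33) - √23; multiply by (√17 + √33) + √23, then rationalise the remaining surd.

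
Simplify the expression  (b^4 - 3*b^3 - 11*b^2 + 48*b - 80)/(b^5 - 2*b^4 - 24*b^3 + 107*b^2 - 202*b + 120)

Factor: b^4 - 3*b^3 - 11*b^2 + 48*b - 80 = (b + 4)*(b^2 - 3*b + 5)*(b - 4);  b^5 - 2*b^4 - 24*b^3 + 107*b^2 - 202*b + 120 = (b - 1)*(b - 4)*(b^2 - 3*b + 5)*(b + 6)
Cancel the common factors (b^2 - 3*b + 5), (b - 4).

(b + 4)/(b^2 + 5*b - 6)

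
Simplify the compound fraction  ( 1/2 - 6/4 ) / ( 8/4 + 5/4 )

-4/13

Numerator: 1/2 - 6/4 = -1
Denominator: 8/4 + 5/4 = 13/4
Divide: (-1) · (4/13) = -4/13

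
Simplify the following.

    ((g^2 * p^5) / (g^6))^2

Inside the bracket: (g^-4) * p^5
Raise to the power 2: (g^-8) * p^10

p^10/g^8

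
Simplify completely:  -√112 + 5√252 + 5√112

46*√7

√112 = 4*√7; 5√252 = 30*√7; 5√112 = 20*√7
Combine: (-4 + 30 + 20)·√7 = 46*√7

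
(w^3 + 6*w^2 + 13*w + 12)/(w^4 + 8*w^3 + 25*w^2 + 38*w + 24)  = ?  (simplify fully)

Factor: w^3 + 6*w^2 + 13*w + 12 = (w + 3)*(w^2 + 3*w + 4);  w^4 + 8*w^3 + 25*w^2 + 38*w + 24 = (w + 2)*(w^2 + 3*w + 4)*(w + 3)
Cancel the common factors (w^2 + 3*w + 4), (w + 3).

1/(w + 2)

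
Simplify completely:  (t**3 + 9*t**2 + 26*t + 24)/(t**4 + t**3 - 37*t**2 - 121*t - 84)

(t + 2)/(t**2 - 6*t - 7)

Factor: t**3 + 9*t**2 + 26*t + 24 = (t + 2)*(t + 3)*(t + 4);  t**4 + t**3 - 37*t**2 - 121*t - 84 = (t + 4)*(t - 7)*(t + 1)*(t + 3)
Cancel the common factors (t + 4), (t + 3).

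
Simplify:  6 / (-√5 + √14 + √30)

(-78*√5 - 22*√30 + 42*√14 + 40*√21)/53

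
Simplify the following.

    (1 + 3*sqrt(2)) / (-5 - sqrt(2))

(-14*sqrt(2) + 1)/23

Multiply numerator and denominator by -5 + sqrt(2).
Denominator becomes 23; numerator becomes -14*sqrt(2) + 1.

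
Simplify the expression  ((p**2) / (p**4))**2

p**(-4)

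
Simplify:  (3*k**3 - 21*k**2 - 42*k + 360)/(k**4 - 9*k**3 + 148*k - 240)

Factor: 3*k**3 - 21*k**2 - 42*k + 360 = 3*(k - 5)*(k + 4)*(k - 6);  k**4 - 9*k**3 + 148*k - 240 = (k - 2)*(k - 5)*(k - 6)*(k + 4)
Cancel the common factors (k - 6), (k + 4), (k - 5).

3/(k - 2)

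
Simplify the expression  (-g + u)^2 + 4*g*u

Expand the square and combine the 4*g*u term.

(g + u)^2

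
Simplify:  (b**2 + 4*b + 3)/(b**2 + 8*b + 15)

(b + 1)/(b + 5)

Factor: b**2 + 4*b + 3 = (b + 3)*(b + 1);  b**2 + 8*b + 15 = (b + 3)*(b + 5)
Cancel the common factor (b + 3).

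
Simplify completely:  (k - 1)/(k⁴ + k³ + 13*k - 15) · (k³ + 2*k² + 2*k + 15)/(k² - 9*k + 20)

Factor: k⁴ + k³ + 13*k - 15 = (k + 3)·(k - 1)·(k² - k + 5);  k³ + 2*k² + 2*k + 15 = (k² - k + 5)·(k + 3);  k² - 9*k + 20 = (k - 5)·(k - 4)
Cancel the common factors (k² - k + 5), (k + 3), (k - 1).

1/(k² - 9*k + 20)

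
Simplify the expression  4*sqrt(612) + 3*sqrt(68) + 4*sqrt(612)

54*sqrt(17)

4*sqrt(612) = 24*sqrt(17); 3*sqrt(68) = 6*sqrt(17); 4*sqrt(612) = 24*sqrt(17)
Combine: (24 + 6 + 24)·sqrt(17) = 54*sqrt(17)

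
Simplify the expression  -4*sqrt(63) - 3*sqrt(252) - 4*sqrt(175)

-50*sqrt(7)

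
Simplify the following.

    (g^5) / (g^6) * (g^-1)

g^(-2)

Quotient: (g^-1)
Multiply by (g^-1): add exponents.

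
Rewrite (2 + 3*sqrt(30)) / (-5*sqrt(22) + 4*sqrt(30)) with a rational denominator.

(-15*sqrt(165) - 180 - 5*sqrt(22) - 4*sqrt(30))/35

Multiply numerator and denominator by 4*sqrt(30) + 5*sqrt(22).
Denominator becomes -70; numerator becomes 8*sqrt(30) + 10*sqrt(22) + 360 + 30*sqrt(165).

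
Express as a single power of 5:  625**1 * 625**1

625**1 = 5**4; 625**1 = 5**4
Combine exponents: 5**8

5**8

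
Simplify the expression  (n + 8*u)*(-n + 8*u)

-n**2 + 64*u**2

(8*u)**2 - (n)**2 = -n**2 + 64*u**2.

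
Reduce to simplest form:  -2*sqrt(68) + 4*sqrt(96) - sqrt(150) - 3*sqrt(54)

2*sqrt(68) = 4*sqrt(17); 4*sqrt(96) = 16*sqrt(6); sqrt(150) = 5*sqrt(6); 3*sqrt(54) = 9*sqrt(6)

-4*sqrt(17) + 2*sqrt(6)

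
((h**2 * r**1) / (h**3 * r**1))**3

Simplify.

Inside the bracket: (h**-1)
Raise to the power 3: (h**-3)

h**(-3)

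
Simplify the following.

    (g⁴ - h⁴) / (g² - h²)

Difference of fourth powers: factor out (g² - h²).

g² + h²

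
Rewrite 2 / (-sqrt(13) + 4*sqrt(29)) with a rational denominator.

(2*sqrt(13) + 8*sqrt(29))/451

Multiply numerator and denominator by sqrt(13) + 4*sqrt(29).
Denominator becomes 451; numerator becomes 2*sqrt(13) + 8*sqrt(29).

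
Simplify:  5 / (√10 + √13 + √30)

(-100*√39 - 35*√30 + 135*√13 + 165*√10)/471

Group as (√13 + √30) + √10; multiply by (√13 + √30) - √10, then rationalise the remaining surd.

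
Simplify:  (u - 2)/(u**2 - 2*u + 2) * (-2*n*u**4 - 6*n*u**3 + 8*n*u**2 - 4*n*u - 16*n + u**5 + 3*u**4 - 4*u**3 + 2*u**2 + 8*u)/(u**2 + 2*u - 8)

Factor: -2*n*u**4 - 6*n*u**3 + 8*n*u**2 - 4*n*u - 16*n + u**5 + 3*u**4 - 4*u**3 + 2*u**2 + 8*u = (u + 1)*(-2*n + u)*(u**2 - 2*u + 2)*(u + 4);  u**2 + 2*u - 8 = (u + 4)*(u - 2)
Cancel the common factors (u**2 - 2*u + 2), (u - 2), (u + 4).

-2*n*u - 2*n + u**2 + u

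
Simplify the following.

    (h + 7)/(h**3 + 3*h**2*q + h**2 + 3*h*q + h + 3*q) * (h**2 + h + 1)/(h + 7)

Factor: h**3 + 3*h**2*q + h**2 + 3*h*q + h + 3*q = (h**2 + h + 1)*(h + 3*q)
Cancel the common factors (h**2 + h + 1), (h + 7).

1/(h + 3*q)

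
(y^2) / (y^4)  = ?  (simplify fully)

y^(-2)

Quotient: (y^-2)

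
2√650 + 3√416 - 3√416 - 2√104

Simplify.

2√650 = 10*√26; 3√416 = 12*√26; 3√416 = 12*√26; 2√104 = 4*√26
Combine: (10 + 12 - 12 - 4)·√26 = 6*√26

6*√26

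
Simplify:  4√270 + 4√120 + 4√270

32*√30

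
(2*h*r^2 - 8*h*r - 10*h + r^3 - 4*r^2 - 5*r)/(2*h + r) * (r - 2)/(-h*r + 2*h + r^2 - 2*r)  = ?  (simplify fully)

Factor: 2*h*r^2 - 8*h*r - 10*h + r^3 - 4*r^2 - 5*r = (r - 5)*(r + 1)*(2*h + r);  -h*r + 2*h + r^2 - 2*r = (r - 2)*(-h + r)
Cancel the common factors (2*h + r), (r - 2).

(r^2 - 4*r - 5)/(-h + r)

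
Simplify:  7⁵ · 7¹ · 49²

7⁵ = 7^5; 7¹ = 7^1; 49² = 7^4
Combine exponents: 7^10

7^10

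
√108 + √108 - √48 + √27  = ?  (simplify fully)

√108 = 6*√3; √108 = 6*√3; √48 = 4*√3; √27 = 3*√3
Combine: (6 + 6 - 4 + 3)·√3 = 11*√3

11*√3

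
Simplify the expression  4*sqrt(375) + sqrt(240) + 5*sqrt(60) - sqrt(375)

29*sqrt(15)

4*sqrt(375) = 20*sqrt(15); sqrt(240) = 4*sqrt(15); 5*sqrt(60) = 10*sqrt(15); sqrt(375) = 5*sqrt(15)
Combine: (20 + 4 + 10 - 5)·sqrt(15) = 29*sqrt(15)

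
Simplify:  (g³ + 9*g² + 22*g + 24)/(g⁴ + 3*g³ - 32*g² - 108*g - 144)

Factor: g³ + 9*g² + 22*g + 24 = (g² + 3*g + 4)·(g + 6);  g⁴ + 3*g³ - 32*g² - 108*g - 144 = (g - 6)·(g + 6)·(g² + 3*g + 4)
Cancel the common factors (g² + 3*g + 4), (g + 6).

1/(g - 6)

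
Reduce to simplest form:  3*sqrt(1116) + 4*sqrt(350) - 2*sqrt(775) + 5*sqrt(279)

3*sqrt(1116) = 18*sqrt(31); 4*sqrt(350) = 20*sqrt(14); 2*sqrt(775) = 10*sqrt(31); 5*sqrt(279) = 15*sqrt(31)

20*sqrt(14) + 23*sqrt(31)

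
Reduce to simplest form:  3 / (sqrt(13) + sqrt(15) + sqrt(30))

(-45*sqrt(26) - 3*sqrt(30) + 42*sqrt(15) + 48*sqrt(13))/388

Group as (sqrt(13) + sqrt(15)) + sqrt(30); multiply by (sqrt(13) + sqrt(15)) - sqrt(30), then rationalise the remaining surd.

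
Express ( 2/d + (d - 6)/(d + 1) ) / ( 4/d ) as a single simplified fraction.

Numerator: 2/d + (d - 6)/(d + 1) = (d² - 4*d + 2)/(d² + d)
Denominator: 4/d = 4/d
Divide: ((d² - 4*d + 2)/(d² + d)) · (d/4) = (d² - 4*d + 2)/(4*d + 4)

(d² - 4*d + 2)/(4*d + 4)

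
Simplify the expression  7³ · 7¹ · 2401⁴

7³ = 7^3; 7¹ = 7^1; 2401⁴ = 7^16
Combine exponents: 7^20

7^20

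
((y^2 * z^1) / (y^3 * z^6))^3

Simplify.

Inside the bracket: (y^-1) * (z^-5)
Raise to the power 3: (y^-3) * (z^-15)

1/(y^3*z^15)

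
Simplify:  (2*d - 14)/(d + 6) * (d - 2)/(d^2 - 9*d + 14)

Factor: 2*d - 14 = 2*(d - 7);  d^2 - 9*d + 14 = (d - 7)*(d - 2)
Cancel the common factors (d - 7), (d - 2).

2/(d + 6)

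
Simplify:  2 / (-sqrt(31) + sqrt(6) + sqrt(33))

Group as (sqrt(6) + sqrt(33)) - sqrt(31); multiply by (sqrt(6) + sqrt(33)) + sqrt(31), then rationalise the remaining surd.

(-4*sqrt(31) + 2*sqrt(33) + 29*sqrt(6) + 3*sqrt(682))/182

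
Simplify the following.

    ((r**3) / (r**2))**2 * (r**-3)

1/r

Inside the bracket: r**1
Raise to the power 2: r**2
Multiply by (r**-3): add exponents.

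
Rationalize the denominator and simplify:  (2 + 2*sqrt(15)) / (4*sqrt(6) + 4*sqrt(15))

(-3*sqrt(10) - sqrt(6) + sqrt(15) + 15)/18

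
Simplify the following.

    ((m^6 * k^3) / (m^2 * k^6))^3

m^12/k^9

Inside the bracket: m^4 * (k^-3)
Raise to the power 3: m^12 * (k^-9)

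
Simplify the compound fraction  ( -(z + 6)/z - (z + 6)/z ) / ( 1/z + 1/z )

-z - 6

Numerator: -(z + 6)/z - (z + 6)/z = (-2*z - 12)/z
Denominator: 1/z + 1/z = 2/z
Divide: ((-2*z - 12)/z) · (z/2) = -z - 6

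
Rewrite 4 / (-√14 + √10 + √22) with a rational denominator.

(-18*√14 + 2*√22 + 26*√10 + 4*√770)/139

Group as (√10 + √22) - √14; multiply by (√10 + √22) + √14, then rationalise the remaining surd.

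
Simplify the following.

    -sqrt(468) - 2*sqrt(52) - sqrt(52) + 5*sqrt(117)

3*sqrt(13)

sqrt(468) = 6*sqrt(13); 2*sqrt(52) = 4*sqrt(13); sqrt(52) = 2*sqrt(13); 5*sqrt(117) = 15*sqrt(13)
Combine: (-6 - 4 - 2 + 15)·sqrt(13) = 3*sqrt(13)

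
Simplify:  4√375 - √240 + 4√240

32*√15

4√375 = 20*√15; √240 = 4*√15; 4√240 = 16*√15
Combine: (20 - 4 + 16)·√15 = 32*√15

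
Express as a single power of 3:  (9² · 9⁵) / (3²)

9² = 3^4; 9⁵ = 3^10; 3² = 3^2
Combine exponents: 3^12

3^12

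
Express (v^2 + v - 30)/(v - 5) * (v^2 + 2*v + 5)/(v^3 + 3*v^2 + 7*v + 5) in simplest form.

Factor: v^2 + v - 30 = (v + 6)*(v - 5);  v^3 + 3*v^2 + 7*v + 5 = (v^2 + 2*v + 5)*(v + 1)
Cancel the common factors (v^2 + 2*v + 5), (v - 5).

(v + 6)/(v + 1)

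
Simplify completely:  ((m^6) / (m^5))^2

m^2

Inside the bracket: m^1
Raise to the power 2: m^2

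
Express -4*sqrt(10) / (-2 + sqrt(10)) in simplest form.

Multiply numerator and denominator by -sqrt(10) - 2.
Denominator becomes -6; numerator becomes 8*sqrt(10) + 40.

(-20 - 4*sqrt(10))/3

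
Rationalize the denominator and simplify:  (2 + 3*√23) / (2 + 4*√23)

(√23 + 136)/182

Multiply numerator and denominator by -4*√23 + 2.
Denominator becomes -364; numerator becomes -272 - 2*√23.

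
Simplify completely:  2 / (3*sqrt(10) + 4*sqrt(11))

Multiply numerator and denominator by -4*sqrt(11) + 3*sqrt(10).
Denominator becomes -86; numerator becomes -8*sqrt(11) + 6*sqrt(10).

(-3*sqrt(10) + 4*sqrt(11))/43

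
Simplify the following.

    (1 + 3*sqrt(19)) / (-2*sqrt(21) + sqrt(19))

(-6*sqrt(399) - 57 - 2*sqrt(21) - sqrt(19))/65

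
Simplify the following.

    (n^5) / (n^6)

Quotient: (n^-1)

1/n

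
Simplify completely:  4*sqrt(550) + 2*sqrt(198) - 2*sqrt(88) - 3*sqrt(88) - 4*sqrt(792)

-8*sqrt(22)

4*sqrt(550) = 20*sqrt(22); 2*sqrt(198) = 6*sqrt(22); 2*sqrt(88) = 4*sqrt(22); 3*sqrt(88) = 6*sqrt(22); 4*sqrt(792) = 24*sqrt(22)
Combine: (20 + 6 - 4 - 6 - 24)·sqrt(22) = -8*sqrt(22)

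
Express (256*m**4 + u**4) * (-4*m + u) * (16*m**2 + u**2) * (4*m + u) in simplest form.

-65536*m**8 + u**8

Telescope via difference of squares: (u+(4*m))(u-(4*m)) = -16*m**2 + u**2, then repeat with the next factor.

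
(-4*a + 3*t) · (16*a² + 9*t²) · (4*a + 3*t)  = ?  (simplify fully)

Pair the conjugate factors: ((3*t)+(4*a))((3*t)-(4*a)) = -16*a² + 9*t², then repeat with the next factor.

-256*a⁴ + 81*t⁴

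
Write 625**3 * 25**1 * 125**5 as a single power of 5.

625**3 = 5**12; 25**1 = 5**2; 125**5 = 5**15
Combine exponents: 5**29

5**29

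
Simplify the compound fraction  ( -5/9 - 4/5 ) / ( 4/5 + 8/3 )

Numerator: -5/9 - 4/5 = -61/45
Denominator: 4/5 + 8/3 = 52/15
Divide: (-61/45) · (15/52) = -61/156

-61/156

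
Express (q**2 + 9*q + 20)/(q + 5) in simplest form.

Factor: q**2 + 9*q + 20 = (q + 5)*(q + 4)
Cancel the common factor (q + 5).

q + 4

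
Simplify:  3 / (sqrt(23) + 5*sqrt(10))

(-3*sqrt(23) + 15*sqrt(10))/227

Multiply numerator and denominator by -5*sqrt(10) + sqrt(23).
Denominator becomes -227; numerator becomes -15*sqrt(10) + 3*sqrt(23).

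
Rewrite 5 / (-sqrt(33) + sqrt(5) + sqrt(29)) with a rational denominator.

Group as (sqrt(5) + sqrt(29)) - sqrt(33); multiply by (sqrt(5) + sqrt(29)) + sqrt(33), then rationalise the remaining surd.

(-5*sqrt(33) + 45*sqrt(29) + 285*sqrt(5) + 10*sqrt(4785))/579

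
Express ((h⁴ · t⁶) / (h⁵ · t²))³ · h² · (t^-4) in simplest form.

Inside the bracket: (h^-1) · t⁴
Raise to the power 3: (h^-3) · t^12
Multiply by h² · (t^-4): add exponents.

t⁸/h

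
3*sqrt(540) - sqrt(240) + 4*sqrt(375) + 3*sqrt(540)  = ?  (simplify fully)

52*sqrt(15)

3*sqrt(540) = 18*sqrt(15); sqrt(240) = 4*sqrt(15); 4*sqrt(375) = 20*sqrt(15); 3*sqrt(540) = 18*sqrt(15)
Combine: (18 - 4 + 20 + 18)·sqrt(15) = 52*sqrt(15)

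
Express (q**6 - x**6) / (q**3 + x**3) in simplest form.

q**3 - x**3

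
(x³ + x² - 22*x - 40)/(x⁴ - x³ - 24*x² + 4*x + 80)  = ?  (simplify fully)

1/(x - 2)

Factor: x³ + x² - 22*x - 40 = (x + 2)·(x + 4)·(x - 5);  x⁴ - x³ - 24*x² + 4*x + 80 = (x + 4)·(x + 2)·(x - 5)·(x - 2)
Cancel the common factors (x + 4), (x - 5), (x + 2).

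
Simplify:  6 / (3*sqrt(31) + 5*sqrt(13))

(-9*sqrt(31) + 15*sqrt(13))/23

Multiply numerator and denominator by -5*sqrt(13) + 3*sqrt(31).
Denominator becomes -46; numerator becomes -30*sqrt(13) + 18*sqrt(31).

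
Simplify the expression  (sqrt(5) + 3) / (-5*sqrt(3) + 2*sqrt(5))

Multiply numerator and denominator by 2*sqrt(5) + 5*sqrt(3).
Denominator becomes -55; numerator becomes 10 + 6*sqrt(5) + 5*sqrt(15) + 15*sqrt(3).

(-15*sqrt(3) - 5*sqrt(15) - 6*sqrt(5) - 10)/55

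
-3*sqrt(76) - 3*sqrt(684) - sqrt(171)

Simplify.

-27*sqrt(19)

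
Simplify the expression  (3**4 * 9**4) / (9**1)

3**4 = 3**4; 9**4 = 3**8; 9**1 = 3**2
Combine exponents: 3**10

3**10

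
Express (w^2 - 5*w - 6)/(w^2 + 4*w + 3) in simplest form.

(w - 6)/(w + 3)

Factor: w^2 - 5*w - 6 = (w + 1)*(w - 6);  w^2 + 4*w + 3 = (w + 3)*(w + 1)
Cancel the common factor (w + 1).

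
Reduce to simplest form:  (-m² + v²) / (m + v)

-m + v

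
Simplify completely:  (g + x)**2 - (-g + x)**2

Binomially expand both and collect terms in x, g.

4*g*x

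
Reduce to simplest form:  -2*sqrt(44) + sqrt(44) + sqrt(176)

2*sqrt(44) = 4*sqrt(11); sqrt(44) = 2*sqrt(11); sqrt(176) = 4*sqrt(11)
Combine: (-4 + 2 + 4)·sqrt(11) = 2*sqrt(11)

2*sqrt(11)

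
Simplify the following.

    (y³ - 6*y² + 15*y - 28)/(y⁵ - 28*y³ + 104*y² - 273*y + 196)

Factor: y³ - 6*y² + 15*y - 28 = (y - 4)·(y² - 2*y + 7);  y⁵ - 28*y³ + 104*y² - 273*y + 196 = (y² - 2*y + 7)·(y - 1)·(y + 7)·(y - 4)
Cancel the common factors (y² - 2*y + 7), (y - 4).

1/(y² + 6*y - 7)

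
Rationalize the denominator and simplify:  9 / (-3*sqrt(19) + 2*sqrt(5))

Multiply numerator and denominator by 2*sqrt(5) + 3*sqrt(19).
Denominator becomes -151; numerator becomes 18*sqrt(5) + 27*sqrt(19).

(-27*sqrt(19) - 18*sqrt(5))/151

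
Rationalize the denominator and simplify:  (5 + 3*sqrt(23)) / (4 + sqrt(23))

Multiply numerator and denominator by -sqrt(23) + 4.
Denominator becomes -7; numerator becomes -49 + 7*sqrt(23).

-sqrt(23) + 7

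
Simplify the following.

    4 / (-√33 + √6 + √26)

Group as (√6 + √26) - √33; multiply by (√6 + √26) + √33, then rationalise the remaining surd.

(4*√33 + 52*√26 + 212*√6 + 48*√143)/623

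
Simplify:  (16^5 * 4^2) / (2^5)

2^19

16^5 = 2^20; 4^2 = 2^4; 2^5 = 2^5
Combine exponents: 2^19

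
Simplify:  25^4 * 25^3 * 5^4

5^18

25^4 = 5^8; 25^3 = 5^6; 5^4 = 5^4
Combine exponents: 5^18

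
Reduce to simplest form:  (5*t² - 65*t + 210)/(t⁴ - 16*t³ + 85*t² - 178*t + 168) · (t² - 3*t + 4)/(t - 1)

Factor: 5*t² - 65*t + 210 = 5·(t - 7)·(t - 6);  t⁴ - 16*t³ + 85*t² - 178*t + 168 = (t - 7)·(t² - 3*t + 4)·(t - 6)
Cancel the common factors (t² - 3*t + 4), (t - 6), (t - 7).

5/(t - 1)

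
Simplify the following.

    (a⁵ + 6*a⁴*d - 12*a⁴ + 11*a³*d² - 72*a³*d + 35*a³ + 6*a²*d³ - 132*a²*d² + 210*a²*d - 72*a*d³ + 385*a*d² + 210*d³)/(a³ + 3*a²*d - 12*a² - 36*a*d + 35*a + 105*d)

a² + 3*a*d + 2*d²

Factor: a⁵ + 6*a⁴*d - 12*a⁴ + 11*a³*d² - 72*a³*d + 35*a³ + 6*a²*d³ - 132*a²*d² + 210*a²*d - 72*a*d³ + 385*a*d² + 210*d³ = (a + d)·(a - 7)·(a - 5)·(a + 3*d)·(a + 2*d);  a³ + 3*a²*d - 12*a² - 36*a*d + 35*a + 105*d = (a - 5)·(a - 7)·(a + 3*d)
Cancel the common factors (a - 7), (a + 3*d), (a - 5).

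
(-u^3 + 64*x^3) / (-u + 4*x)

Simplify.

u^2 + 4*u*x + 16*x^2

(4*x)^3 - u^3 = (-u + 4*x)(u^2 + 4*u*x + 16*x^2).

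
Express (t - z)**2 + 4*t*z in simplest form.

(t + z)**2

Expanding gives t**2 + 2*t*z + z**2, a perfect square.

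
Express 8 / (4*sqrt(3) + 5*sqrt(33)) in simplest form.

(-32*sqrt(3) + 40*sqrt(33))/777

Multiply numerator and denominator by -4*sqrt(3) + 5*sqrt(33).
Denominator becomes 777; numerator becomes -32*sqrt(3) + 40*sqrt(33).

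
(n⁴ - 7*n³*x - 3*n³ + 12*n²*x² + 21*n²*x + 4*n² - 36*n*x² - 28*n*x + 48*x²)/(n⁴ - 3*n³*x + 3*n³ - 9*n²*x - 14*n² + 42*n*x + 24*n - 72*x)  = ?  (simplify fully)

Factor: n⁴ - 7*n³*x - 3*n³ + 12*n²*x² + 21*n²*x + 4*n² - 36*n*x² - 28*n*x + 48*x² = (n - 4*x)·(n - 3*x)·(n² - 3*n + 4);  n⁴ - 3*n³*x + 3*n³ - 9*n²*x - 14*n² + 42*n*x + 24*n - 72*x = (n - 3*x)·(n² - 3*n + 4)·(n + 6)
Cancel the common factors (n² - 3*n + 4), (n - 3*x).

(n - 4*x)/(n + 6)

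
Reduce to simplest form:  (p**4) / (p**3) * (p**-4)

p**(-3)

Quotient: p**1
Multiply by (p**-4): add exponents.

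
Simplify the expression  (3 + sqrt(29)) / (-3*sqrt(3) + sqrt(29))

Multiply numerator and denominator by 3*sqrt(3) + sqrt(29).
Denominator becomes 2; numerator becomes 9*sqrt(3) + 3*sqrt(29) + 3*sqrt(87) + 29.

(9*sqrt(3) + 3*sqrt(29) + 3*sqrt(87) + 29)/2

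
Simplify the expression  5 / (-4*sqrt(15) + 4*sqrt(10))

(-sqrt(15) - sqrt(10))/4

Multiply numerator and denominator by 4*sqrt(10) + 4*sqrt(15).
Denominator becomes -80; numerator becomes 20*sqrt(10) + 20*sqrt(15).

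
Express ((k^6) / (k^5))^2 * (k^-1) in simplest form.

k

Inside the bracket: k^1
Raise to the power 2: k^2
Multiply by (k^-1): add exponents.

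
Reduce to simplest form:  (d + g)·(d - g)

d² - g²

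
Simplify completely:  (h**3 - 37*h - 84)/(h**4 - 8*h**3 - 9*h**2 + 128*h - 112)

Factor: h**3 - 37*h - 84 = (h + 3)*(h + 4)*(h - 7);  h**4 - 8*h**3 - 9*h**2 + 128*h - 112 = (h - 7)*(h + 4)*(h - 1)*(h - 4)
Cancel the common factors (h + 4), (h - 7).

(h + 3)/(h**2 - 5*h + 4)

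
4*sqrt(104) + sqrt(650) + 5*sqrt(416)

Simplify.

4*sqrt(104) = 8*sqrt(26); sqrt(650) = 5*sqrt(26); 5*sqrt(416) = 20*sqrt(26)
Combine: (8 + 5 + 20)·sqrt(26) = 33*sqrt(26)

33*sqrt(26)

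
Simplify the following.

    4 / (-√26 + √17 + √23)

(-7*√26 + 10*√23 + 16*√17 + √10166)/171

Group as (√17 + √23) - √26; multiply by (√17 + √23) + √26, then rationalise the remaining surd.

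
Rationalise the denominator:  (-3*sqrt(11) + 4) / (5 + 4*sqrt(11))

(-152 + 31*sqrt(11))/151

Multiply numerator and denominator by -4*sqrt(11) + 5.
Denominator becomes -151; numerator becomes -31*sqrt(11) + 152.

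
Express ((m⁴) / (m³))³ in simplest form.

m³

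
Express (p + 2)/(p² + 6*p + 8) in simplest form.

1/(p + 4)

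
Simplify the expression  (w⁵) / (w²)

Quotient: w³

w³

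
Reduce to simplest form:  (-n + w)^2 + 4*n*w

(n + w)^2

Expand the square and combine the 4*n*w term.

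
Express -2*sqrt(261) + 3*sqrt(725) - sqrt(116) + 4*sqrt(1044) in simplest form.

2*sqrt(261) = 6*sqrt(29); 3*sqrt(725) = 15*sqrt(29); sqrt(116) = 2*sqrt(29); 4*sqrt(1044) = 24*sqrt(29)
Combine: (-6 + 15 - 2 + 24)·sqrt(29) = 31*sqrt(29)

31*sqrt(29)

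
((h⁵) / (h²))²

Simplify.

Inside the bracket: h³
Raise to the power 2: h⁶

h⁶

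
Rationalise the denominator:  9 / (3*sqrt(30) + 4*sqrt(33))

Multiply numerator and denominator by -4*sqrt(33) + 3*sqrt(30).
Denominator becomes -258; numerator becomes -36*sqrt(33) + 27*sqrt(30).

(-9*sqrt(30) + 12*sqrt(33))/86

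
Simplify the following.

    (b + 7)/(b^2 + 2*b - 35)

1/(b - 5)

Factor: b^2 + 2*b - 35 = (b + 7)*(b - 5)
Cancel the common factor (b + 7).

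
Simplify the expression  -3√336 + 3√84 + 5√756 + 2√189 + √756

36*√21

3√336 = 12*√21; 3√84 = 6*√21; 5√756 = 30*√21; 2√189 = 6*√21; √756 = 6*√21
Combine: (-12 + 6 + 30 + 6 + 6)·√21 = 36*√21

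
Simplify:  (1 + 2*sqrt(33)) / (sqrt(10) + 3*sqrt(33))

(-2*sqrt(330) - sqrt(10) + 3*sqrt(33) + 198)/287

Multiply numerator and denominator by -sqrt(10) + 3*sqrt(33).
Denominator becomes 287; numerator becomes -2*sqrt(330) - sqrt(10) + 3*sqrt(33) + 198.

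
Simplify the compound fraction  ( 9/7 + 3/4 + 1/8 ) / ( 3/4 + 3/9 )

Numerator: 9/7 + 3/4 + 1/8 = 121/56
Denominator: 3/4 + 3/9 = 13/12
Divide: (121/56) · (12/13) = 363/182

363/182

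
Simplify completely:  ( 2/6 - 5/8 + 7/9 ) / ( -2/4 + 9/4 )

5/18

Numerator: 2/6 - 5/8 + 7/9 = 35/72
Denominator: -2/4 + 9/4 = 7/4
Divide: (35/72) · (4/7) = 5/18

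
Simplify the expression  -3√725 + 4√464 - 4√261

-11*√29

3√725 = 15*√29; 4√464 = 16*√29; 4√261 = 12*√29
Combine: (-15 + 16 - 12)·√29 = -11*√29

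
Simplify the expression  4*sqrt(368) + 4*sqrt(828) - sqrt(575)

4*sqrt(368) = 16*sqrt(23); 4*sqrt(828) = 24*sqrt(23); sqrt(575) = 5*sqrt(23)
Combine: (16 + 24 - 5)·sqrt(23) = 35*sqrt(23)

35*sqrt(23)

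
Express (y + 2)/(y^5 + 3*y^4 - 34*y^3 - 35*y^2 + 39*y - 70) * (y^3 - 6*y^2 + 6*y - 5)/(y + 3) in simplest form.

Factor: y^5 + 3*y^4 - 34*y^3 - 35*y^2 + 39*y - 70 = (y - 5)*(y^2 - y + 1)*(y + 2)*(y + 7);  y^3 - 6*y^2 + 6*y - 5 = (y^2 - y + 1)*(y - 5)
Cancel the common factors (y^2 - y + 1), (y + 2), (y - 5).

1/(y^2 + 10*y + 21)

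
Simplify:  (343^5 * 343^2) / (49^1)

343^5 = 7^15; 343^2 = 7^6; 49^1 = 7^2
Combine exponents: 7^19

7^19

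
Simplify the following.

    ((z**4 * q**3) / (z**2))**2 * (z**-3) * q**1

q**7*z

Inside the bracket: z**2 * q**3
Raise to the power 2: z**4 * q**6
Multiply by (z**-3) * q**1: add exponents.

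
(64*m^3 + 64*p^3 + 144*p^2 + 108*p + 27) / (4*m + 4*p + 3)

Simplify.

16*m^2 - 16*m*p - 12*m + 16*p^2 + 24*p + 9

Apply the sum-of-cubes factorisation and cancel (4*m + 4*p + 3).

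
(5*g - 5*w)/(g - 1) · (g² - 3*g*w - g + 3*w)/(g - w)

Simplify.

Factor: 5*g - 5*w = 5·(g - w);  g² - 3*g*w - g + 3*w = (g - 1)·(g - 3*w)
Cancel the common factors (g - w), (g - 1).

5*g - 15*w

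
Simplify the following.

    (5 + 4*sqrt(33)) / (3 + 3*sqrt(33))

Multiply numerator and denominator by -3*sqrt(33) + 3.
Denominator becomes -288; numerator becomes -381 - 3*sqrt(33).

(sqrt(33) + 127)/96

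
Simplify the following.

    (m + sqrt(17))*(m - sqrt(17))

m^2 - 17

Product of conjugates: (P+Q)(P-Q) = P^2 - Q^2.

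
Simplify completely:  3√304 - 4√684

-12*√19

3√304 = 12*√19; 4√684 = 24*√19
Combine: (12 - 24)·√19 = -12*√19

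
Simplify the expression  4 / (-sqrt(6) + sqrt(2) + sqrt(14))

Group as (sqrt(2) + sqrt(14)) - sqrt(6); multiply by (sqrt(2) + sqrt(14)) + sqrt(6), then rationalise the remaining surd.

(-10*sqrt(6) - 6*sqrt(14) + 18*sqrt(2) + 4*sqrt(42))/3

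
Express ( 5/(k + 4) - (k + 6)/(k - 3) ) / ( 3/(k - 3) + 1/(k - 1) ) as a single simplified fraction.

Numerator: 5/(k + 4) - (k + 6)/(k - 3) = (-k² - 5*k - 39)/(k² + k - 12)
Denominator: 3/(k - 3) + 1/(k - 1) = (4*k - 6)/(k² - 4*k + 3)
Divide: ((-k² - 5*k - 39)/(k² + k - 12)) · ((k² - 4*k + 3)/(4*k - 6)) = (-k³ - 4*k² - 34*k + 39)/(4*k² + 10*k - 24)

(-k³ - 4*k² - 34*k + 39)/(4*k² + 10*k - 24)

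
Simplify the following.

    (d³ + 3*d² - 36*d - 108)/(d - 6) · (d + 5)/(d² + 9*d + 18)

Factor: d³ + 3*d² - 36*d - 108 = (d - 6)·(d + 6)·(d + 3);  d² + 9*d + 18 = (d + 6)·(d + 3)
Cancel the common factors (d + 3), (d + 6), (d - 6).

d + 5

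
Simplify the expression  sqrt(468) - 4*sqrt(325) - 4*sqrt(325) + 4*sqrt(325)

-14*sqrt(13)

sqrt(468) = 6*sqrt(13); 4*sqrt(325) = 20*sqrt(13); 4*sqrt(325) = 20*sqrt(13); 4*sqrt(325) = 20*sqrt(13)
Combine: (6 - 20 - 20 + 20)·sqrt(13) = -14*sqrt(13)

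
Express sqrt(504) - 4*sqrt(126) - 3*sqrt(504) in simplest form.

sqrt(504) = 6*sqrt(14); 4*sqrt(126) = 12*sqrt(14); 3*sqrt(504) = 18*sqrt(14)
Combine: (6 - 12 - 18)·sqrt(14) = -24*sqrt(14)

-24*sqrt(14)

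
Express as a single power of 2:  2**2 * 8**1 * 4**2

2**2 = 2**2; 8**1 = 2**3; 4**2 = 2**4
Combine exponents: 2**9

2**9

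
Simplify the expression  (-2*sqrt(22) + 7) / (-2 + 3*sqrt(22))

(-118 + 17*sqrt(22))/194

Multiply numerator and denominator by -3*sqrt(22) - 2.
Denominator becomes -194; numerator becomes -17*sqrt(22) + 118.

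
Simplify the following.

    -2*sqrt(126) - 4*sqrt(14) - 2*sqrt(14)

2*sqrt(126) = 6*sqrt(14); 4*sqrt(14) = 4*sqrt(14); 2*sqrt(14) = 2*sqrt(14)
Combine: (-6 - 4 - 2)·sqrt(14) = -12*sqrt(14)

-12*sqrt(14)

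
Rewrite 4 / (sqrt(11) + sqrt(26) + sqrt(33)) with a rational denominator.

Group as (sqrt(11) + sqrt(33)) + sqrt(26); multiply by (sqrt(11) + sqrt(33)) - sqrt(26), then rationalise the remaining surd.

(-11*sqrt(78) + 2*sqrt(33) + 9*sqrt(26) + 24*sqrt(11))/141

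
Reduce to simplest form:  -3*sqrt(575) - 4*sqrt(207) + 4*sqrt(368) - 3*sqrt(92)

-17*sqrt(23)

3*sqrt(575) = 15*sqrt(23); 4*sqrt(207) = 12*sqrt(23); 4*sqrt(368) = 16*sqrt(23); 3*sqrt(92) = 6*sqrt(23)
Combine: (-15 - 12 + 16 - 6)·sqrt(23) = -17*sqrt(23)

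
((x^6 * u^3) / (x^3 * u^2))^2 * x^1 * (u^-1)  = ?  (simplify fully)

Inside the bracket: x^3 * u^1
Raise to the power 2: x^6 * u^2
Multiply by x^1 * (u^-1): add exponents.

u*x^7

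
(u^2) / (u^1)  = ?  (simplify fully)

u

Quotient: u^1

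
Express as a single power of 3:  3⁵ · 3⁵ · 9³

3^16

3⁵ = 3^5; 3⁵ = 3^5; 9³ = 3^6
Combine exponents: 3^16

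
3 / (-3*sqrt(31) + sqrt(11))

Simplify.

Multiply numerator and denominator by sqrt(11) + 3*sqrt(31).
Denominator becomes -268; numerator becomes 3*sqrt(11) + 9*sqrt(31).

(-9*sqrt(31) - 3*sqrt(11))/268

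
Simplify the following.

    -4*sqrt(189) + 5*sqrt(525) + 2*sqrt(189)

19*sqrt(21)

4*sqrt(189) = 12*sqrt(21); 5*sqrt(525) = 25*sqrt(21); 2*sqrt(189) = 6*sqrt(21)
Combine: (-12 + 25 + 6)·sqrt(21) = 19*sqrt(21)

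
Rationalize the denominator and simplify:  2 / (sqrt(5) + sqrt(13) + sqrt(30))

Group as (sqrt(5) + sqrt(13)) + sqrt(30); multiply by (sqrt(5) + sqrt(13)) - sqrt(30), then rationalise the remaining surd.

(-5*sqrt(78) - 6*sqrt(30) + 11*sqrt(13) + 19*sqrt(5))/29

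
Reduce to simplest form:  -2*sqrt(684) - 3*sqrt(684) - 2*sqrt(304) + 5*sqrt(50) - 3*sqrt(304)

2*sqrt(684) = 12*sqrt(19); 3*sqrt(684) = 18*sqrt(19); 2*sqrt(304) = 8*sqrt(19); 5*sqrt(50) = 25*sqrt(2); 3*sqrt(304) = 12*sqrt(19)

-50*sqrt(19) + 25*sqrt(2)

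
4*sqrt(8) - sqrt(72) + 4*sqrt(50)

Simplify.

4*sqrt(8) = 8*sqrt(2); sqrt(72) = 6*sqrt(2); 4*sqrt(50) = 20*sqrt(2)
Combine: (8 - 6 + 20)·sqrt(2) = 22*sqrt(2)

22*sqrt(2)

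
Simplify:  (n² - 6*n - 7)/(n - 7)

Factor: n² - 6*n - 7 = (n + 1)·(n - 7)
Cancel the common factor (n - 7).

n + 1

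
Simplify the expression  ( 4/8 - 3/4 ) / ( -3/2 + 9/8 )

2/3

Numerator: 4/8 - 3/4 = -1/4
Denominator: -3/2 + 9/8 = -3/8
Divide: (-1/4) · (-8/3) = 2/3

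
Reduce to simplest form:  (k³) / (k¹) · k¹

k³

Quotient: k²
Multiply by k¹: add exponents.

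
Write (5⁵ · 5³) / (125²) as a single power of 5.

5⁵ = 5^5; 5³ = 5^3; 125² = 5^6
Combine exponents: 5^2

5^2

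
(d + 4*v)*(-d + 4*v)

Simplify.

Difference of squares with P = 4*v, Q = d.

-d**2 + 16*v**2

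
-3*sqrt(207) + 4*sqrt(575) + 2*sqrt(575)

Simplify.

3*sqrt(207) = 9*sqrt(23); 4*sqrt(575) = 20*sqrt(23); 2*sqrt(575) = 10*sqrt(23)
Combine: (-9 + 20 + 10)·sqrt(23) = 21*sqrt(23)

21*sqrt(23)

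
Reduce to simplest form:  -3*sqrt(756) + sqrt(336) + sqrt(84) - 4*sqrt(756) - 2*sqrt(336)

-44*sqrt(21)

3*sqrt(756) = 18*sqrt(21); sqrt(336) = 4*sqrt(21); sqrt(84) = 2*sqrt(21); 4*sqrt(756) = 24*sqrt(21); 2*sqrt(336) = 8*sqrt(21)
Combine: (-18 + 4 + 2 - 24 - 8)·sqrt(21) = -44*sqrt(21)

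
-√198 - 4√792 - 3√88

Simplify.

-33*√22

√198 = 3*√22; 4√792 = 24*√22; 3√88 = 6*√22
Combine: (-3 - 24 - 6)·√22 = -33*√22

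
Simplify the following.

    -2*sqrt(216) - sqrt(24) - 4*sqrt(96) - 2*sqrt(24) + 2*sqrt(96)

-26*sqrt(6)

2*sqrt(216) = 12*sqrt(6); sqrt(24) = 2*sqrt(6); 4*sqrt(96) = 16*sqrt(6); 2*sqrt(24) = 4*sqrt(6); 2*sqrt(96) = 8*sqrt(6)
Combine: (-12 - 2 - 16 - 4 + 8)·sqrt(6) = -26*sqrt(6)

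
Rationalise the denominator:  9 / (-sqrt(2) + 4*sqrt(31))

Multiply numerator and denominator by sqrt(2) + 4*sqrt(31).
Denominator becomes 494; numerator becomes 9*sqrt(2) + 36*sqrt(31).

(9*sqrt(2) + 36*sqrt(31))/494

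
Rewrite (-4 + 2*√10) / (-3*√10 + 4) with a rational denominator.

(-22 + 2*√10)/37

Multiply numerator and denominator by 4 + 3*√10.
Denominator becomes -74; numerator becomes -4*√10 + 44.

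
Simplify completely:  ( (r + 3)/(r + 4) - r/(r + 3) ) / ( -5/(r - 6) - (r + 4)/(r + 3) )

(-2*r² + 3*r + 54)/(r³ + 7*r² + 3*r - 36)

Numerator: (r + 3)/(r + 4) - r/(r + 3) = (2*r + 9)/(r² + 7*r + 12)
Denominator: -5/(r - 6) - (r + 4)/(r + 3) = (-r² - 3*r + 9)/(r² - 3*r - 18)
Divide: ((2*r + 9)/(r² + 7*r + 12)) · ((r² - 3*r - 18)/(-r² - 3*r + 9)) = (-2*r² + 3*r + 54)/(r³ + 7*r² + 3*r - 36)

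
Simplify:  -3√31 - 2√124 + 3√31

-4*√31

3√31 = 3*√31; 2√124 = 4*√31; 3√31 = 3*√31
Combine: (-3 - 4 + 3)·√31 = -4*√31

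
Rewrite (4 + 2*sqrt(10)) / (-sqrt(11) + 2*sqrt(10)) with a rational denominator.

Multiply numerator and denominator by sqrt(11) + 2*sqrt(10).
Denominator becomes 29; numerator becomes 4*sqrt(11) + 2*sqrt(110) + 8*sqrt(10) + 40.

(4*sqrt(11) + 2*sqrt(110) + 8*sqrt(10) + 40)/29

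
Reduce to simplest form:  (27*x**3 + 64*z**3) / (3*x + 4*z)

9*x**2 - 12*x*z + 16*z**2

Factor as (a+b)(a**2-ab+b**2) with a=(4*z), b=(3*x).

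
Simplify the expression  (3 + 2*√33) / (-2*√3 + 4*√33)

(√3 + 2*√11 + 2*√33 + 44)/86

Multiply numerator and denominator by 2*√3 + 4*√33.
Denominator becomes 516; numerator becomes 6*√3 + 12*√11 + 12*√33 + 264.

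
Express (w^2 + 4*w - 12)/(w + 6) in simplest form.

Factor: w^2 + 4*w - 12 = (w + 6)*(w - 2)
Cancel the common factor (w + 6).

w - 2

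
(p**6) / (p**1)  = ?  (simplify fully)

p**5

Quotient: p**5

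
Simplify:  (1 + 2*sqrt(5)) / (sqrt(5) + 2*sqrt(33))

(-10 - sqrt(5) + 2*sqrt(33) + 4*sqrt(165))/127

Multiply numerator and denominator by -2*sqrt(33) + sqrt(5).
Denominator becomes -127; numerator becomes -4*sqrt(165) - 2*sqrt(33) + sqrt(5) + 10.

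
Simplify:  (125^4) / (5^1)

5^11

125^4 = 5^12; 5^1 = 5^1
Combine exponents: 5^11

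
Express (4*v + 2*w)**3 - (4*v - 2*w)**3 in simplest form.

Binomially expand both and collect terms in (4*v), (2*w).

16*w*(12*v**2 + w**2)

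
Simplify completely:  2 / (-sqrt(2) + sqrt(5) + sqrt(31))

(-14*sqrt(5) - sqrt(310) + 17*sqrt(2) + 12*sqrt(31))/134

Group as (sqrt(5) + sqrt(31)) - sqrt(2); multiply by (sqrt(5) + sqrt(31)) + sqrt(2), then rationalise the remaining surd.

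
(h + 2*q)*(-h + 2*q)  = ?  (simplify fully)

-h^2 + 4*q^2

(2*q)^2 - (h)^2 = -h^2 + 4*q^2.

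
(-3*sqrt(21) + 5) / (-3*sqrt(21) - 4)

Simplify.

Multiply numerator and denominator by -4 + 3*sqrt(21).
Denominator becomes -173; numerator becomes -209 + 27*sqrt(21).

(-27*sqrt(21) + 209)/173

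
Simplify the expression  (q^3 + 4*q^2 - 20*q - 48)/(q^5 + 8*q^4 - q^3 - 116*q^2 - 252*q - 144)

1/(q^2 + 4*q + 3)

Factor: q^3 + 4*q^2 - 20*q - 48 = (q - 4)*(q + 6)*(q + 2);  q^5 + 8*q^4 - q^3 - 116*q^2 - 252*q - 144 = (q - 4)*(q + 1)*(q + 3)*(q + 2)*(q + 6)
Cancel the common factors (q - 4), (q + 6), (q + 2).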